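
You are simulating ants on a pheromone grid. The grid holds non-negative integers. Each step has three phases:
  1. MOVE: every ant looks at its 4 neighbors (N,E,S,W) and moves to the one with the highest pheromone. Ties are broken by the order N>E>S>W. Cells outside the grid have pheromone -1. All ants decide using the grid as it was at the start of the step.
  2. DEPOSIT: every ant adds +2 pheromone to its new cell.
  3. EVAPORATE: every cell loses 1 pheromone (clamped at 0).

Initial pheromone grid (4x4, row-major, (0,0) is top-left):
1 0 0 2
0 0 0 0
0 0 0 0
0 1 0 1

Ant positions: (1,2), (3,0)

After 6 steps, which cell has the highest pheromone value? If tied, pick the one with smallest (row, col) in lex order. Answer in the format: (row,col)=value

Step 1: ant0:(1,2)->N->(0,2) | ant1:(3,0)->E->(3,1)
  grid max=2 at (3,1)
Step 2: ant0:(0,2)->E->(0,3) | ant1:(3,1)->N->(2,1)
  grid max=2 at (0,3)
Step 3: ant0:(0,3)->S->(1,3) | ant1:(2,1)->S->(3,1)
  grid max=2 at (3,1)
Step 4: ant0:(1,3)->N->(0,3) | ant1:(3,1)->N->(2,1)
  grid max=2 at (0,3)
Step 5: ant0:(0,3)->S->(1,3) | ant1:(2,1)->S->(3,1)
  grid max=2 at (3,1)
Step 6: ant0:(1,3)->N->(0,3) | ant1:(3,1)->N->(2,1)
  grid max=2 at (0,3)
Final grid:
  0 0 0 2
  0 0 0 0
  0 1 0 0
  0 1 0 0
Max pheromone 2 at (0,3)

Answer: (0,3)=2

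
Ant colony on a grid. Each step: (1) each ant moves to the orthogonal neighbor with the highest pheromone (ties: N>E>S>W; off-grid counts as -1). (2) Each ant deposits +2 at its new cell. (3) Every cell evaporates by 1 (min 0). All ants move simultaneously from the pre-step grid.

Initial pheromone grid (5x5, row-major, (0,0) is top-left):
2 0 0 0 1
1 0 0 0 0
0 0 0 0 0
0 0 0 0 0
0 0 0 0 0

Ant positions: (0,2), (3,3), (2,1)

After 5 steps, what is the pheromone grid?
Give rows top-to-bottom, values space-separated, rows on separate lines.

After step 1: ants at (0,3),(2,3),(1,1)
  1 0 0 1 0
  0 1 0 0 0
  0 0 0 1 0
  0 0 0 0 0
  0 0 0 0 0
After step 2: ants at (0,4),(1,3),(0,1)
  0 1 0 0 1
  0 0 0 1 0
  0 0 0 0 0
  0 0 0 0 0
  0 0 0 0 0
After step 3: ants at (1,4),(0,3),(0,2)
  0 0 1 1 0
  0 0 0 0 1
  0 0 0 0 0
  0 0 0 0 0
  0 0 0 0 0
After step 4: ants at (0,4),(0,2),(0,3)
  0 0 2 2 1
  0 0 0 0 0
  0 0 0 0 0
  0 0 0 0 0
  0 0 0 0 0
After step 5: ants at (0,3),(0,3),(0,2)
  0 0 3 5 0
  0 0 0 0 0
  0 0 0 0 0
  0 0 0 0 0
  0 0 0 0 0

0 0 3 5 0
0 0 0 0 0
0 0 0 0 0
0 0 0 0 0
0 0 0 0 0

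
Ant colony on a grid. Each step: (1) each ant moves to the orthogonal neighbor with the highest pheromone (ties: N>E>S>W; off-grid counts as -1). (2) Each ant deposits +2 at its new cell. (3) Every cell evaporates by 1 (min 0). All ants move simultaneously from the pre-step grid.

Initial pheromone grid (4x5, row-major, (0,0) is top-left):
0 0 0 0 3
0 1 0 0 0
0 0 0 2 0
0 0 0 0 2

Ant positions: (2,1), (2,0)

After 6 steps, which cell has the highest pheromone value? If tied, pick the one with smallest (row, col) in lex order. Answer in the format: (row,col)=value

Step 1: ant0:(2,1)->N->(1,1) | ant1:(2,0)->N->(1,0)
  grid max=2 at (0,4)
Step 2: ant0:(1,1)->W->(1,0) | ant1:(1,0)->E->(1,1)
  grid max=3 at (1,1)
Step 3: ant0:(1,0)->E->(1,1) | ant1:(1,1)->W->(1,0)
  grid max=4 at (1,1)
Step 4: ant0:(1,1)->W->(1,0) | ant1:(1,0)->E->(1,1)
  grid max=5 at (1,1)
Step 5: ant0:(1,0)->E->(1,1) | ant1:(1,1)->W->(1,0)
  grid max=6 at (1,1)
Step 6: ant0:(1,1)->W->(1,0) | ant1:(1,0)->E->(1,1)
  grid max=7 at (1,1)
Final grid:
  0 0 0 0 0
  6 7 0 0 0
  0 0 0 0 0
  0 0 0 0 0
Max pheromone 7 at (1,1)

Answer: (1,1)=7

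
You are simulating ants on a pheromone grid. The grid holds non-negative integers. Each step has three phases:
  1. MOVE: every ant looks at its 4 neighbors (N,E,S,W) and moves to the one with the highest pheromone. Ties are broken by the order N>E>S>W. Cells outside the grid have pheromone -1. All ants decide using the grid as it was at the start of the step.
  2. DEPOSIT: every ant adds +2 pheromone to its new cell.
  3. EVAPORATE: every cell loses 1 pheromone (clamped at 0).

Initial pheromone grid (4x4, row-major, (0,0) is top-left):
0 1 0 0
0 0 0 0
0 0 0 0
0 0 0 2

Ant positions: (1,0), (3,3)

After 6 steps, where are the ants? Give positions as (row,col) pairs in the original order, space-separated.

Step 1: ant0:(1,0)->N->(0,0) | ant1:(3,3)->N->(2,3)
  grid max=1 at (0,0)
Step 2: ant0:(0,0)->E->(0,1) | ant1:(2,3)->S->(3,3)
  grid max=2 at (3,3)
Step 3: ant0:(0,1)->E->(0,2) | ant1:(3,3)->N->(2,3)
  grid max=1 at (0,2)
Step 4: ant0:(0,2)->E->(0,3) | ant1:(2,3)->S->(3,3)
  grid max=2 at (3,3)
Step 5: ant0:(0,3)->S->(1,3) | ant1:(3,3)->N->(2,3)
  grid max=1 at (1,3)
Step 6: ant0:(1,3)->S->(2,3) | ant1:(2,3)->N->(1,3)
  grid max=2 at (1,3)

(2,3) (1,3)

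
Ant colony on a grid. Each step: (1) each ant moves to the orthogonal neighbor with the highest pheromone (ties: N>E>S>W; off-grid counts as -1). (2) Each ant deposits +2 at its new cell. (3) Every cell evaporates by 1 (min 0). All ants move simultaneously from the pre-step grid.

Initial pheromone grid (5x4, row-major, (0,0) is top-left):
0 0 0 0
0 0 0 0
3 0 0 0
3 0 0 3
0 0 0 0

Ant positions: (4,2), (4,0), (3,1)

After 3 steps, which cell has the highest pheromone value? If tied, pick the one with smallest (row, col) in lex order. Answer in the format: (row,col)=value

Answer: (3,0)=8

Derivation:
Step 1: ant0:(4,2)->N->(3,2) | ant1:(4,0)->N->(3,0) | ant2:(3,1)->W->(3,0)
  grid max=6 at (3,0)
Step 2: ant0:(3,2)->E->(3,3) | ant1:(3,0)->N->(2,0) | ant2:(3,0)->N->(2,0)
  grid max=5 at (2,0)
Step 3: ant0:(3,3)->N->(2,3) | ant1:(2,0)->S->(3,0) | ant2:(2,0)->S->(3,0)
  grid max=8 at (3,0)
Final grid:
  0 0 0 0
  0 0 0 0
  4 0 0 1
  8 0 0 2
  0 0 0 0
Max pheromone 8 at (3,0)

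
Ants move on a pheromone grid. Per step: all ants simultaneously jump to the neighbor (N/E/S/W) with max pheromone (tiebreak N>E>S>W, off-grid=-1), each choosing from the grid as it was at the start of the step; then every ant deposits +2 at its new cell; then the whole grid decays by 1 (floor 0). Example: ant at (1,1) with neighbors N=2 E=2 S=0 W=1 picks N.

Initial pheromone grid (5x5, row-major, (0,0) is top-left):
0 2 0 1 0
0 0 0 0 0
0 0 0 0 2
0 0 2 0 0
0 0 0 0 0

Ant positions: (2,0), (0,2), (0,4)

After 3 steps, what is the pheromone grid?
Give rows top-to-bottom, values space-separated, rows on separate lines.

After step 1: ants at (1,0),(0,1),(0,3)
  0 3 0 2 0
  1 0 0 0 0
  0 0 0 0 1
  0 0 1 0 0
  0 0 0 0 0
After step 2: ants at (0,0),(0,2),(0,4)
  1 2 1 1 1
  0 0 0 0 0
  0 0 0 0 0
  0 0 0 0 0
  0 0 0 0 0
After step 3: ants at (0,1),(0,1),(0,3)
  0 5 0 2 0
  0 0 0 0 0
  0 0 0 0 0
  0 0 0 0 0
  0 0 0 0 0

0 5 0 2 0
0 0 0 0 0
0 0 0 0 0
0 0 0 0 0
0 0 0 0 0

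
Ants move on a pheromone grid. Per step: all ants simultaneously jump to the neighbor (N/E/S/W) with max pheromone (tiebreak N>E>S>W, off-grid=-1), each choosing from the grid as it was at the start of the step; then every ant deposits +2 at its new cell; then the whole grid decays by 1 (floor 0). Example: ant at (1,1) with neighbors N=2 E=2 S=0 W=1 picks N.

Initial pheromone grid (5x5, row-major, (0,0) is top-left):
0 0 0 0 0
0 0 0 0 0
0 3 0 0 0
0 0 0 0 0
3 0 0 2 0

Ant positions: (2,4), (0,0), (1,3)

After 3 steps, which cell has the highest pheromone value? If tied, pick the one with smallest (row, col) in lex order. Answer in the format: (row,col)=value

Step 1: ant0:(2,4)->N->(1,4) | ant1:(0,0)->E->(0,1) | ant2:(1,3)->N->(0,3)
  grid max=2 at (2,1)
Step 2: ant0:(1,4)->N->(0,4) | ant1:(0,1)->E->(0,2) | ant2:(0,3)->E->(0,4)
  grid max=3 at (0,4)
Step 3: ant0:(0,4)->S->(1,4) | ant1:(0,2)->E->(0,3) | ant2:(0,4)->S->(1,4)
  grid max=3 at (1,4)
Final grid:
  0 0 0 1 2
  0 0 0 0 3
  0 0 0 0 0
  0 0 0 0 0
  0 0 0 0 0
Max pheromone 3 at (1,4)

Answer: (1,4)=3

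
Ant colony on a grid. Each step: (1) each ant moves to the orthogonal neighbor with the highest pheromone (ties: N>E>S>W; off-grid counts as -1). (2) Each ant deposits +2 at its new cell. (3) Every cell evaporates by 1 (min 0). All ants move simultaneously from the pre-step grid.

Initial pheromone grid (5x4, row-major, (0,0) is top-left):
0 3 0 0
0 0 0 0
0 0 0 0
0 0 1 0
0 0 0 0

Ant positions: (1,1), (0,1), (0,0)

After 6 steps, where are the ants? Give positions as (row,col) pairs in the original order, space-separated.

Step 1: ant0:(1,1)->N->(0,1) | ant1:(0,1)->E->(0,2) | ant2:(0,0)->E->(0,1)
  grid max=6 at (0,1)
Step 2: ant0:(0,1)->E->(0,2) | ant1:(0,2)->W->(0,1) | ant2:(0,1)->E->(0,2)
  grid max=7 at (0,1)
Step 3: ant0:(0,2)->W->(0,1) | ant1:(0,1)->E->(0,2) | ant2:(0,2)->W->(0,1)
  grid max=10 at (0,1)
Step 4: ant0:(0,1)->E->(0,2) | ant1:(0,2)->W->(0,1) | ant2:(0,1)->E->(0,2)
  grid max=11 at (0,1)
Step 5: ant0:(0,2)->W->(0,1) | ant1:(0,1)->E->(0,2) | ant2:(0,2)->W->(0,1)
  grid max=14 at (0,1)
Step 6: ant0:(0,1)->E->(0,2) | ant1:(0,2)->W->(0,1) | ant2:(0,1)->E->(0,2)
  grid max=15 at (0,1)

(0,2) (0,1) (0,2)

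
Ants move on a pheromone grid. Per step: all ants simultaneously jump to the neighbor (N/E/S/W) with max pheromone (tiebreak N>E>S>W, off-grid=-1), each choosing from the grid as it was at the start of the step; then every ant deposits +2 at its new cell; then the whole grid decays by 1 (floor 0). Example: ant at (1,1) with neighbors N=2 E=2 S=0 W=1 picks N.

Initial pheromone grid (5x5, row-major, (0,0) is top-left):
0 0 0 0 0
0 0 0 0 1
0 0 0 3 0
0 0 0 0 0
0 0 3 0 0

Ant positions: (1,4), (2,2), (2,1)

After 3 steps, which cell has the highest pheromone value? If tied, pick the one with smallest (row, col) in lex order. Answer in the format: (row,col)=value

Step 1: ant0:(1,4)->N->(0,4) | ant1:(2,2)->E->(2,3) | ant2:(2,1)->N->(1,1)
  grid max=4 at (2,3)
Step 2: ant0:(0,4)->S->(1,4) | ant1:(2,3)->N->(1,3) | ant2:(1,1)->N->(0,1)
  grid max=3 at (2,3)
Step 3: ant0:(1,4)->W->(1,3) | ant1:(1,3)->S->(2,3) | ant2:(0,1)->E->(0,2)
  grid max=4 at (2,3)
Final grid:
  0 0 1 0 0
  0 0 0 2 0
  0 0 0 4 0
  0 0 0 0 0
  0 0 0 0 0
Max pheromone 4 at (2,3)

Answer: (2,3)=4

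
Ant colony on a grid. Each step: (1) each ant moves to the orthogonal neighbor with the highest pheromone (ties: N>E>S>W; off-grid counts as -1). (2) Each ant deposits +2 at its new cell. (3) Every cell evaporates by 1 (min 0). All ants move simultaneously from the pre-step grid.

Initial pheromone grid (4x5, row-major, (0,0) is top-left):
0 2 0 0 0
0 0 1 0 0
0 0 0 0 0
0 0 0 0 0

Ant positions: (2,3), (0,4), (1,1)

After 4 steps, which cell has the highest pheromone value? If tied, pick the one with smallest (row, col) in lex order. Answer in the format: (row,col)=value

Answer: (1,3)=4

Derivation:
Step 1: ant0:(2,3)->N->(1,3) | ant1:(0,4)->S->(1,4) | ant2:(1,1)->N->(0,1)
  grid max=3 at (0,1)
Step 2: ant0:(1,3)->E->(1,4) | ant1:(1,4)->W->(1,3) | ant2:(0,1)->E->(0,2)
  grid max=2 at (0,1)
Step 3: ant0:(1,4)->W->(1,3) | ant1:(1,3)->E->(1,4) | ant2:(0,2)->W->(0,1)
  grid max=3 at (0,1)
Step 4: ant0:(1,3)->E->(1,4) | ant1:(1,4)->W->(1,3) | ant2:(0,1)->E->(0,2)
  grid max=4 at (1,3)
Final grid:
  0 2 1 0 0
  0 0 0 4 4
  0 0 0 0 0
  0 0 0 0 0
Max pheromone 4 at (1,3)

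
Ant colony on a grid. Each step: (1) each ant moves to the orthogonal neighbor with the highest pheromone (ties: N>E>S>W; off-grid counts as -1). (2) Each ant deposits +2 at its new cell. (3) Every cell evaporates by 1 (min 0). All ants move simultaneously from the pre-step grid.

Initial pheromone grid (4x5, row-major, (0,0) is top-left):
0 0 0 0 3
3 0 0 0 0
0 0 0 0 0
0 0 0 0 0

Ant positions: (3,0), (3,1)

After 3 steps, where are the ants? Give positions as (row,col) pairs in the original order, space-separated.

Step 1: ant0:(3,0)->N->(2,0) | ant1:(3,1)->N->(2,1)
  grid max=2 at (0,4)
Step 2: ant0:(2,0)->N->(1,0) | ant1:(2,1)->W->(2,0)
  grid max=3 at (1,0)
Step 3: ant0:(1,0)->S->(2,0) | ant1:(2,0)->N->(1,0)
  grid max=4 at (1,0)

(2,0) (1,0)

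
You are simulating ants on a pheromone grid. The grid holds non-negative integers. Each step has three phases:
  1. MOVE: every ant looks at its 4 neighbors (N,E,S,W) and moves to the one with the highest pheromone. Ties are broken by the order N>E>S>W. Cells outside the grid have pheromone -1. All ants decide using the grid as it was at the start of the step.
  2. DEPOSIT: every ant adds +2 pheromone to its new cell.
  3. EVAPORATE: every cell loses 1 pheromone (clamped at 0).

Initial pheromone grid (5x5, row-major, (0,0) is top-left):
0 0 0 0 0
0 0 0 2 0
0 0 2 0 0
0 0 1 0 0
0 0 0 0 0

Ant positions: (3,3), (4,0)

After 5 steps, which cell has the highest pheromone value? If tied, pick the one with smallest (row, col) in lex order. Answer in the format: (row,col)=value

Answer: (3,2)=2

Derivation:
Step 1: ant0:(3,3)->W->(3,2) | ant1:(4,0)->N->(3,0)
  grid max=2 at (3,2)
Step 2: ant0:(3,2)->N->(2,2) | ant1:(3,0)->N->(2,0)
  grid max=2 at (2,2)
Step 3: ant0:(2,2)->S->(3,2) | ant1:(2,0)->N->(1,0)
  grid max=2 at (3,2)
Step 4: ant0:(3,2)->N->(2,2) | ant1:(1,0)->N->(0,0)
  grid max=2 at (2,2)
Step 5: ant0:(2,2)->S->(3,2) | ant1:(0,0)->E->(0,1)
  grid max=2 at (3,2)
Final grid:
  0 1 0 0 0
  0 0 0 0 0
  0 0 1 0 0
  0 0 2 0 0
  0 0 0 0 0
Max pheromone 2 at (3,2)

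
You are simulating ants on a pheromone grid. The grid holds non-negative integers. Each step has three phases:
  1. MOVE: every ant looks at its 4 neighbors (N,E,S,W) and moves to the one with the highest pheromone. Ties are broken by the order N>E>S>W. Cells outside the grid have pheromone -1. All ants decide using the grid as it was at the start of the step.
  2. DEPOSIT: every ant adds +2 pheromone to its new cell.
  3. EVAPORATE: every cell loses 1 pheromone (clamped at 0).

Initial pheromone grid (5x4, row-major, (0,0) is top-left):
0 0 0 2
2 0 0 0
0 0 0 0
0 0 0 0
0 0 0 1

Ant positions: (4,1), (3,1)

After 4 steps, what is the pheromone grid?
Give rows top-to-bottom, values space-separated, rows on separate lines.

After step 1: ants at (3,1),(2,1)
  0 0 0 1
  1 0 0 0
  0 1 0 0
  0 1 0 0
  0 0 0 0
After step 2: ants at (2,1),(3,1)
  0 0 0 0
  0 0 0 0
  0 2 0 0
  0 2 0 0
  0 0 0 0
After step 3: ants at (3,1),(2,1)
  0 0 0 0
  0 0 0 0
  0 3 0 0
  0 3 0 0
  0 0 0 0
After step 4: ants at (2,1),(3,1)
  0 0 0 0
  0 0 0 0
  0 4 0 0
  0 4 0 0
  0 0 0 0

0 0 0 0
0 0 0 0
0 4 0 0
0 4 0 0
0 0 0 0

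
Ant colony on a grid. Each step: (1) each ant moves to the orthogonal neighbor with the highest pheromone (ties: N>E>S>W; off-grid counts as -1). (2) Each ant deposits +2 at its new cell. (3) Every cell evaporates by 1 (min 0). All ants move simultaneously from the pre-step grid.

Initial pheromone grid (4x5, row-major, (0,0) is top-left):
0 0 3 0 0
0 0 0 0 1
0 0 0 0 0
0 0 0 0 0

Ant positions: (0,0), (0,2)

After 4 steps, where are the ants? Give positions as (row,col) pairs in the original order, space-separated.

Step 1: ant0:(0,0)->E->(0,1) | ant1:(0,2)->E->(0,3)
  grid max=2 at (0,2)
Step 2: ant0:(0,1)->E->(0,2) | ant1:(0,3)->W->(0,2)
  grid max=5 at (0,2)
Step 3: ant0:(0,2)->E->(0,3) | ant1:(0,2)->E->(0,3)
  grid max=4 at (0,2)
Step 4: ant0:(0,3)->W->(0,2) | ant1:(0,3)->W->(0,2)
  grid max=7 at (0,2)

(0,2) (0,2)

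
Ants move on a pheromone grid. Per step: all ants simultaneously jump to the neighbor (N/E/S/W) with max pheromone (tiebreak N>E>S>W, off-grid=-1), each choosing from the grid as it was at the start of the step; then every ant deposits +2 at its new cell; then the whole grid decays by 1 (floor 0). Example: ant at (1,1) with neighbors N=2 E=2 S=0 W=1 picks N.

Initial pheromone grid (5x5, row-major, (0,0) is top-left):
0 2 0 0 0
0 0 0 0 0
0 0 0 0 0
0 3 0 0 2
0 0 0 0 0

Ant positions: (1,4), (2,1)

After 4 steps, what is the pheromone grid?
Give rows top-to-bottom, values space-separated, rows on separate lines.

After step 1: ants at (0,4),(3,1)
  0 1 0 0 1
  0 0 0 0 0
  0 0 0 0 0
  0 4 0 0 1
  0 0 0 0 0
After step 2: ants at (1,4),(2,1)
  0 0 0 0 0
  0 0 0 0 1
  0 1 0 0 0
  0 3 0 0 0
  0 0 0 0 0
After step 3: ants at (0,4),(3,1)
  0 0 0 0 1
  0 0 0 0 0
  0 0 0 0 0
  0 4 0 0 0
  0 0 0 0 0
After step 4: ants at (1,4),(2,1)
  0 0 0 0 0
  0 0 0 0 1
  0 1 0 0 0
  0 3 0 0 0
  0 0 0 0 0

0 0 0 0 0
0 0 0 0 1
0 1 0 0 0
0 3 0 0 0
0 0 0 0 0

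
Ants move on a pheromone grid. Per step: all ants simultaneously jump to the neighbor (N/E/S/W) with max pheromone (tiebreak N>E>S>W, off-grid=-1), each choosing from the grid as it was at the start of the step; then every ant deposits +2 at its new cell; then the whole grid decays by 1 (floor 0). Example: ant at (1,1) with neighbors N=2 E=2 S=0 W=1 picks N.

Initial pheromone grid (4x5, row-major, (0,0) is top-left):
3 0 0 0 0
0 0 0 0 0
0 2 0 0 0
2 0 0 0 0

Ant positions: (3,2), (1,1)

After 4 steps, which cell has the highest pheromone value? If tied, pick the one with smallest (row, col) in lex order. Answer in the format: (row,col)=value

Step 1: ant0:(3,2)->N->(2,2) | ant1:(1,1)->S->(2,1)
  grid max=3 at (2,1)
Step 2: ant0:(2,2)->W->(2,1) | ant1:(2,1)->E->(2,2)
  grid max=4 at (2,1)
Step 3: ant0:(2,1)->E->(2,2) | ant1:(2,2)->W->(2,1)
  grid max=5 at (2,1)
Step 4: ant0:(2,2)->W->(2,1) | ant1:(2,1)->E->(2,2)
  grid max=6 at (2,1)
Final grid:
  0 0 0 0 0
  0 0 0 0 0
  0 6 4 0 0
  0 0 0 0 0
Max pheromone 6 at (2,1)

Answer: (2,1)=6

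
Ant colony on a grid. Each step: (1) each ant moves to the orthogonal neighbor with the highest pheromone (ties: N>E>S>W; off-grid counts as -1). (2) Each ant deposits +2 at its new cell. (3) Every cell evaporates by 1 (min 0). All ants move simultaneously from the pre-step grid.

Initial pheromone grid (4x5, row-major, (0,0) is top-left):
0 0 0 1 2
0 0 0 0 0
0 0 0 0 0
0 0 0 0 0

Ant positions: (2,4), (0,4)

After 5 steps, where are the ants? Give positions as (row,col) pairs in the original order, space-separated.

Step 1: ant0:(2,4)->N->(1,4) | ant1:(0,4)->W->(0,3)
  grid max=2 at (0,3)
Step 2: ant0:(1,4)->N->(0,4) | ant1:(0,3)->E->(0,4)
  grid max=4 at (0,4)
Step 3: ant0:(0,4)->W->(0,3) | ant1:(0,4)->W->(0,3)
  grid max=4 at (0,3)
Step 4: ant0:(0,3)->E->(0,4) | ant1:(0,3)->E->(0,4)
  grid max=6 at (0,4)
Step 5: ant0:(0,4)->W->(0,3) | ant1:(0,4)->W->(0,3)
  grid max=6 at (0,3)

(0,3) (0,3)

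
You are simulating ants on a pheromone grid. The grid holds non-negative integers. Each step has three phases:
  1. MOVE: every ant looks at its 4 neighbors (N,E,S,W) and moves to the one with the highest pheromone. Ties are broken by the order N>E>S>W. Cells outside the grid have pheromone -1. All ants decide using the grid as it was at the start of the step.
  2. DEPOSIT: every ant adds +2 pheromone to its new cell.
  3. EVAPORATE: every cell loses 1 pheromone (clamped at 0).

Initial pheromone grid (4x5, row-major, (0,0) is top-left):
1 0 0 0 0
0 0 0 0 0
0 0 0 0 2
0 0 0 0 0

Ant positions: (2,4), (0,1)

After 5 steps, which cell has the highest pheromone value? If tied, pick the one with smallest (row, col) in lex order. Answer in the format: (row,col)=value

Step 1: ant0:(2,4)->N->(1,4) | ant1:(0,1)->W->(0,0)
  grid max=2 at (0,0)
Step 2: ant0:(1,4)->S->(2,4) | ant1:(0,0)->E->(0,1)
  grid max=2 at (2,4)
Step 3: ant0:(2,4)->N->(1,4) | ant1:(0,1)->W->(0,0)
  grid max=2 at (0,0)
Step 4: ant0:(1,4)->S->(2,4) | ant1:(0,0)->E->(0,1)
  grid max=2 at (2,4)
Step 5: ant0:(2,4)->N->(1,4) | ant1:(0,1)->W->(0,0)
  grid max=2 at (0,0)
Final grid:
  2 0 0 0 0
  0 0 0 0 1
  0 0 0 0 1
  0 0 0 0 0
Max pheromone 2 at (0,0)

Answer: (0,0)=2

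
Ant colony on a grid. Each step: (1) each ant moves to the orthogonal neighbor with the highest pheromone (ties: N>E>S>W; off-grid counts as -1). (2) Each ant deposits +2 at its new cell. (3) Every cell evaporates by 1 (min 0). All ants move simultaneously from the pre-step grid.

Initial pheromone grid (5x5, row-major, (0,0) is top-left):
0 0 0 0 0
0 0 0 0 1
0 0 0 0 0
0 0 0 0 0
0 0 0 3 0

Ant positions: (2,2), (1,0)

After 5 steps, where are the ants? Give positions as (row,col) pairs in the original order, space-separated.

Step 1: ant0:(2,2)->N->(1,2) | ant1:(1,0)->N->(0,0)
  grid max=2 at (4,3)
Step 2: ant0:(1,2)->N->(0,2) | ant1:(0,0)->E->(0,1)
  grid max=1 at (0,1)
Step 3: ant0:(0,2)->W->(0,1) | ant1:(0,1)->E->(0,2)
  grid max=2 at (0,1)
Step 4: ant0:(0,1)->E->(0,2) | ant1:(0,2)->W->(0,1)
  grid max=3 at (0,1)
Step 5: ant0:(0,2)->W->(0,1) | ant1:(0,1)->E->(0,2)
  grid max=4 at (0,1)

(0,1) (0,2)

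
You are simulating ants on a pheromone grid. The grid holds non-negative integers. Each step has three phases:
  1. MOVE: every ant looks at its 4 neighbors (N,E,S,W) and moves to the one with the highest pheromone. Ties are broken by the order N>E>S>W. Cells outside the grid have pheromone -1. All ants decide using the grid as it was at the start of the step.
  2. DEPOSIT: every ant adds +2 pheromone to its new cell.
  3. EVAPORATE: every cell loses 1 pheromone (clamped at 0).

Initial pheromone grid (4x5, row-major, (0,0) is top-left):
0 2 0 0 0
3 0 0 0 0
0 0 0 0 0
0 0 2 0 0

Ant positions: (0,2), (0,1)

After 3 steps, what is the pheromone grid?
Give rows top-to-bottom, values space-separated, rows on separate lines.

After step 1: ants at (0,1),(0,2)
  0 3 1 0 0
  2 0 0 0 0
  0 0 0 0 0
  0 0 1 0 0
After step 2: ants at (0,2),(0,1)
  0 4 2 0 0
  1 0 0 0 0
  0 0 0 0 0
  0 0 0 0 0
After step 3: ants at (0,1),(0,2)
  0 5 3 0 0
  0 0 0 0 0
  0 0 0 0 0
  0 0 0 0 0

0 5 3 0 0
0 0 0 0 0
0 0 0 0 0
0 0 0 0 0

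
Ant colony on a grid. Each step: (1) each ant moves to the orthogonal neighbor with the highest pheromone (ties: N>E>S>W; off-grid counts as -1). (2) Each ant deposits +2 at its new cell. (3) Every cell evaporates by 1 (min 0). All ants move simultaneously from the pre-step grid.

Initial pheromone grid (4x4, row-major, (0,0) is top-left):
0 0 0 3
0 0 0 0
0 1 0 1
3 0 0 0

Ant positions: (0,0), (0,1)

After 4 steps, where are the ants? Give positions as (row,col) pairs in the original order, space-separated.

Step 1: ant0:(0,0)->E->(0,1) | ant1:(0,1)->E->(0,2)
  grid max=2 at (0,3)
Step 2: ant0:(0,1)->E->(0,2) | ant1:(0,2)->E->(0,3)
  grid max=3 at (0,3)
Step 3: ant0:(0,2)->E->(0,3) | ant1:(0,3)->W->(0,2)
  grid max=4 at (0,3)
Step 4: ant0:(0,3)->W->(0,2) | ant1:(0,2)->E->(0,3)
  grid max=5 at (0,3)

(0,2) (0,3)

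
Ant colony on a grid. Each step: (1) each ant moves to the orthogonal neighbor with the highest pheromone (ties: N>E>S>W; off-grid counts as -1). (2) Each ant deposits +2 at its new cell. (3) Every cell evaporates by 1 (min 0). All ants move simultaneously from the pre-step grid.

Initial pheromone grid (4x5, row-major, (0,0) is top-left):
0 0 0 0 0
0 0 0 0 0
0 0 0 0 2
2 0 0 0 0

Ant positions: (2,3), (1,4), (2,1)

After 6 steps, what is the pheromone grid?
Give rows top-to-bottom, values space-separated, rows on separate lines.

After step 1: ants at (2,4),(2,4),(1,1)
  0 0 0 0 0
  0 1 0 0 0
  0 0 0 0 5
  1 0 0 0 0
After step 2: ants at (1,4),(1,4),(0,1)
  0 1 0 0 0
  0 0 0 0 3
  0 0 0 0 4
  0 0 0 0 0
After step 3: ants at (2,4),(2,4),(0,2)
  0 0 1 0 0
  0 0 0 0 2
  0 0 0 0 7
  0 0 0 0 0
After step 4: ants at (1,4),(1,4),(0,3)
  0 0 0 1 0
  0 0 0 0 5
  0 0 0 0 6
  0 0 0 0 0
After step 5: ants at (2,4),(2,4),(0,4)
  0 0 0 0 1
  0 0 0 0 4
  0 0 0 0 9
  0 0 0 0 0
After step 6: ants at (1,4),(1,4),(1,4)
  0 0 0 0 0
  0 0 0 0 9
  0 0 0 0 8
  0 0 0 0 0

0 0 0 0 0
0 0 0 0 9
0 0 0 0 8
0 0 0 0 0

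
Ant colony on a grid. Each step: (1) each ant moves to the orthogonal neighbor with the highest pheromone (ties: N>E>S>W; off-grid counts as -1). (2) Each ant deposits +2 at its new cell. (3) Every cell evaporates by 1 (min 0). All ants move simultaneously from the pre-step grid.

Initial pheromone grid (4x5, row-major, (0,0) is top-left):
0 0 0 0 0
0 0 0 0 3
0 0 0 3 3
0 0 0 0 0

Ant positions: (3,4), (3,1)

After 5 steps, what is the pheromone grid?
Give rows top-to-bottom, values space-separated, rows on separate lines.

After step 1: ants at (2,4),(2,1)
  0 0 0 0 0
  0 0 0 0 2
  0 1 0 2 4
  0 0 0 0 0
After step 2: ants at (1,4),(1,1)
  0 0 0 0 0
  0 1 0 0 3
  0 0 0 1 3
  0 0 0 0 0
After step 3: ants at (2,4),(0,1)
  0 1 0 0 0
  0 0 0 0 2
  0 0 0 0 4
  0 0 0 0 0
After step 4: ants at (1,4),(0,2)
  0 0 1 0 0
  0 0 0 0 3
  0 0 0 0 3
  0 0 0 0 0
After step 5: ants at (2,4),(0,3)
  0 0 0 1 0
  0 0 0 0 2
  0 0 0 0 4
  0 0 0 0 0

0 0 0 1 0
0 0 0 0 2
0 0 0 0 4
0 0 0 0 0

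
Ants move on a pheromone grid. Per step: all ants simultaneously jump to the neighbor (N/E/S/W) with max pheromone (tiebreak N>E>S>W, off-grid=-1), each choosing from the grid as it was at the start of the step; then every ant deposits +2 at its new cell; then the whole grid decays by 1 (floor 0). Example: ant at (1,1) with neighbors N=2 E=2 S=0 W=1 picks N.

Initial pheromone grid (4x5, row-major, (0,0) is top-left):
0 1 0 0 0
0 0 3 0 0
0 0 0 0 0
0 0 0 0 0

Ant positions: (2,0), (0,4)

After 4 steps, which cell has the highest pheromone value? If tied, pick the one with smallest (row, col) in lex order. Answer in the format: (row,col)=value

Answer: (0,2)=1

Derivation:
Step 1: ant0:(2,0)->N->(1,0) | ant1:(0,4)->S->(1,4)
  grid max=2 at (1,2)
Step 2: ant0:(1,0)->N->(0,0) | ant1:(1,4)->N->(0,4)
  grid max=1 at (0,0)
Step 3: ant0:(0,0)->E->(0,1) | ant1:(0,4)->S->(1,4)
  grid max=1 at (0,1)
Step 4: ant0:(0,1)->E->(0,2) | ant1:(1,4)->N->(0,4)
  grid max=1 at (0,2)
Final grid:
  0 0 1 0 1
  0 0 0 0 0
  0 0 0 0 0
  0 0 0 0 0
Max pheromone 1 at (0,2)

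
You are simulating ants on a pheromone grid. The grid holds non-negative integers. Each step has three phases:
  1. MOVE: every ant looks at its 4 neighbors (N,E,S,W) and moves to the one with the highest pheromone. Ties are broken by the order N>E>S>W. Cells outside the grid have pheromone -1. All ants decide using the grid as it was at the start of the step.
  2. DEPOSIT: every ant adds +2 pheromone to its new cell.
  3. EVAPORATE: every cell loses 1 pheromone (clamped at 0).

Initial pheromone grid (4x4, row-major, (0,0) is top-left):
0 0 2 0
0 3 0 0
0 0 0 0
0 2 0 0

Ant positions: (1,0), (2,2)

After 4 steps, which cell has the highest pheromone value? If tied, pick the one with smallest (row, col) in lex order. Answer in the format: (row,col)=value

Step 1: ant0:(1,0)->E->(1,1) | ant1:(2,2)->N->(1,2)
  grid max=4 at (1,1)
Step 2: ant0:(1,1)->E->(1,2) | ant1:(1,2)->W->(1,1)
  grid max=5 at (1,1)
Step 3: ant0:(1,2)->W->(1,1) | ant1:(1,1)->E->(1,2)
  grid max=6 at (1,1)
Step 4: ant0:(1,1)->E->(1,2) | ant1:(1,2)->W->(1,1)
  grid max=7 at (1,1)
Final grid:
  0 0 0 0
  0 7 4 0
  0 0 0 0
  0 0 0 0
Max pheromone 7 at (1,1)

Answer: (1,1)=7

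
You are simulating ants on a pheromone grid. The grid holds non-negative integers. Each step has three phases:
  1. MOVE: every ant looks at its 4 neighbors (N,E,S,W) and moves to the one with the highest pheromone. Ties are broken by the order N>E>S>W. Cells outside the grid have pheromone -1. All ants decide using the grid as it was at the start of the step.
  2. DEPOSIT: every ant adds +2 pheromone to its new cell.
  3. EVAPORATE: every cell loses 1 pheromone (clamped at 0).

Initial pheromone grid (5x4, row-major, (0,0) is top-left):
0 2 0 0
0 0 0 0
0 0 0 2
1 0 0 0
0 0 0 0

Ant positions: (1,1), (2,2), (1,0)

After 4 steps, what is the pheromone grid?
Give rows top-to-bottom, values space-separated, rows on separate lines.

After step 1: ants at (0,1),(2,3),(0,0)
  1 3 0 0
  0 0 0 0
  0 0 0 3
  0 0 0 0
  0 0 0 0
After step 2: ants at (0,0),(1,3),(0,1)
  2 4 0 0
  0 0 0 1
  0 0 0 2
  0 0 0 0
  0 0 0 0
After step 3: ants at (0,1),(2,3),(0,0)
  3 5 0 0
  0 0 0 0
  0 0 0 3
  0 0 0 0
  0 0 0 0
After step 4: ants at (0,0),(1,3),(0,1)
  4 6 0 0
  0 0 0 1
  0 0 0 2
  0 0 0 0
  0 0 0 0

4 6 0 0
0 0 0 1
0 0 0 2
0 0 0 0
0 0 0 0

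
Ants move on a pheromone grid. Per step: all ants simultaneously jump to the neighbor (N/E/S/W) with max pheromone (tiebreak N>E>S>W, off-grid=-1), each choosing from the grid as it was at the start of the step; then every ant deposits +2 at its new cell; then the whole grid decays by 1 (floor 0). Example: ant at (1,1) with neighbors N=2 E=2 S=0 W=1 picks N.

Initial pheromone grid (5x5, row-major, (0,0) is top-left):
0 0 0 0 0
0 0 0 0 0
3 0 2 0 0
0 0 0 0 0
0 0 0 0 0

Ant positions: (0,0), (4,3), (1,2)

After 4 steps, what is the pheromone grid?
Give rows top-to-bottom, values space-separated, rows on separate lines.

After step 1: ants at (0,1),(3,3),(2,2)
  0 1 0 0 0
  0 0 0 0 0
  2 0 3 0 0
  0 0 0 1 0
  0 0 0 0 0
After step 2: ants at (0,2),(2,3),(1,2)
  0 0 1 0 0
  0 0 1 0 0
  1 0 2 1 0
  0 0 0 0 0
  0 0 0 0 0
After step 3: ants at (1,2),(2,2),(2,2)
  0 0 0 0 0
  0 0 2 0 0
  0 0 5 0 0
  0 0 0 0 0
  0 0 0 0 0
After step 4: ants at (2,2),(1,2),(1,2)
  0 0 0 0 0
  0 0 5 0 0
  0 0 6 0 0
  0 0 0 0 0
  0 0 0 0 0

0 0 0 0 0
0 0 5 0 0
0 0 6 0 0
0 0 0 0 0
0 0 0 0 0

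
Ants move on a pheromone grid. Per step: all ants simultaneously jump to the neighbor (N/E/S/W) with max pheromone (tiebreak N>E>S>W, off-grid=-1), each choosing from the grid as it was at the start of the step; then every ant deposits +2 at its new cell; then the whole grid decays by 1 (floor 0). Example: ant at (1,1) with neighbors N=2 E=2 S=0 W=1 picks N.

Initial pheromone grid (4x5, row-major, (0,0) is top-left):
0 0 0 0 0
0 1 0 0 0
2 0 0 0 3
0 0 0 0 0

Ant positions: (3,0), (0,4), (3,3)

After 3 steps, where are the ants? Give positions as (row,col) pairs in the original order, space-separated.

Step 1: ant0:(3,0)->N->(2,0) | ant1:(0,4)->S->(1,4) | ant2:(3,3)->N->(2,3)
  grid max=3 at (2,0)
Step 2: ant0:(2,0)->N->(1,0) | ant1:(1,4)->S->(2,4) | ant2:(2,3)->E->(2,4)
  grid max=5 at (2,4)
Step 3: ant0:(1,0)->S->(2,0) | ant1:(2,4)->N->(1,4) | ant2:(2,4)->N->(1,4)
  grid max=4 at (2,4)

(2,0) (1,4) (1,4)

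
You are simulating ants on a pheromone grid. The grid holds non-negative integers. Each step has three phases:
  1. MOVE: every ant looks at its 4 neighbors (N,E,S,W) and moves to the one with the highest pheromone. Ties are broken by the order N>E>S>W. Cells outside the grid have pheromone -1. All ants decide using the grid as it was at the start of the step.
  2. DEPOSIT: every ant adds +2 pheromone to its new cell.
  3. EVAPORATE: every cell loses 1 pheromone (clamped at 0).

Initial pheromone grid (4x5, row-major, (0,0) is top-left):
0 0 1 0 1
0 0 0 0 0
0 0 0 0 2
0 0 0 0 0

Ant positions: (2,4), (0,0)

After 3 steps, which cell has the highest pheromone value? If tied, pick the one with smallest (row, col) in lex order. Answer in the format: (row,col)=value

Answer: (0,3)=1

Derivation:
Step 1: ant0:(2,4)->N->(1,4) | ant1:(0,0)->E->(0,1)
  grid max=1 at (0,1)
Step 2: ant0:(1,4)->S->(2,4) | ant1:(0,1)->E->(0,2)
  grid max=2 at (2,4)
Step 3: ant0:(2,4)->N->(1,4) | ant1:(0,2)->E->(0,3)
  grid max=1 at (0,3)
Final grid:
  0 0 0 1 0
  0 0 0 0 1
  0 0 0 0 1
  0 0 0 0 0
Max pheromone 1 at (0,3)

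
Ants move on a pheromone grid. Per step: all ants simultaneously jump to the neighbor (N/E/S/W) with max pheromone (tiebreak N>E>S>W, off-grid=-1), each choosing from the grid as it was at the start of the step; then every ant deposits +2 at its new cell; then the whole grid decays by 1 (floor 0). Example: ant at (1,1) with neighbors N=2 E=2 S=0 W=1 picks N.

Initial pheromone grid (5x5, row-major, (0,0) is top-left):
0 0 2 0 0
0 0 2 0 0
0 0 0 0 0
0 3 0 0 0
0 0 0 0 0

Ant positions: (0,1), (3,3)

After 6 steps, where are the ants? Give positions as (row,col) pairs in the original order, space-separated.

Step 1: ant0:(0,1)->E->(0,2) | ant1:(3,3)->N->(2,3)
  grid max=3 at (0,2)
Step 2: ant0:(0,2)->S->(1,2) | ant1:(2,3)->N->(1,3)
  grid max=2 at (0,2)
Step 3: ant0:(1,2)->N->(0,2) | ant1:(1,3)->W->(1,2)
  grid max=3 at (0,2)
Step 4: ant0:(0,2)->S->(1,2) | ant1:(1,2)->N->(0,2)
  grid max=4 at (0,2)
Step 5: ant0:(1,2)->N->(0,2) | ant1:(0,2)->S->(1,2)
  grid max=5 at (0,2)
Step 6: ant0:(0,2)->S->(1,2) | ant1:(1,2)->N->(0,2)
  grid max=6 at (0,2)

(1,2) (0,2)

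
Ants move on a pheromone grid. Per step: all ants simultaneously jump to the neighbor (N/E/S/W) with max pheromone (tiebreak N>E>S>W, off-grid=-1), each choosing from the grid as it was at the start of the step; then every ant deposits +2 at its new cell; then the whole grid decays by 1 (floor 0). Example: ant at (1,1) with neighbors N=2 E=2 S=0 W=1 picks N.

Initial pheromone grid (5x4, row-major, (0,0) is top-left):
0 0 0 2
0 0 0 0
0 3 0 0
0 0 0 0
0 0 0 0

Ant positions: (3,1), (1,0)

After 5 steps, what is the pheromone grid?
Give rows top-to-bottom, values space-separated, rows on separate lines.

After step 1: ants at (2,1),(0,0)
  1 0 0 1
  0 0 0 0
  0 4 0 0
  0 0 0 0
  0 0 0 0
After step 2: ants at (1,1),(0,1)
  0 1 0 0
  0 1 0 0
  0 3 0 0
  0 0 0 0
  0 0 0 0
After step 3: ants at (2,1),(1,1)
  0 0 0 0
  0 2 0 0
  0 4 0 0
  0 0 0 0
  0 0 0 0
After step 4: ants at (1,1),(2,1)
  0 0 0 0
  0 3 0 0
  0 5 0 0
  0 0 0 0
  0 0 0 0
After step 5: ants at (2,1),(1,1)
  0 0 0 0
  0 4 0 0
  0 6 0 0
  0 0 0 0
  0 0 0 0

0 0 0 0
0 4 0 0
0 6 0 0
0 0 0 0
0 0 0 0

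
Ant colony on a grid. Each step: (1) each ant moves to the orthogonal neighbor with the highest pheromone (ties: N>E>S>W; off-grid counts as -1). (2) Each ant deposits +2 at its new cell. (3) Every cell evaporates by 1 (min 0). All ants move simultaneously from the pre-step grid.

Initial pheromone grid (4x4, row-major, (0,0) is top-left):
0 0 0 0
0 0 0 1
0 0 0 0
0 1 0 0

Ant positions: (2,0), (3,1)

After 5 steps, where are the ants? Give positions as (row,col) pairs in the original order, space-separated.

Step 1: ant0:(2,0)->N->(1,0) | ant1:(3,1)->N->(2,1)
  grid max=1 at (1,0)
Step 2: ant0:(1,0)->N->(0,0) | ant1:(2,1)->N->(1,1)
  grid max=1 at (0,0)
Step 3: ant0:(0,0)->E->(0,1) | ant1:(1,1)->N->(0,1)
  grid max=3 at (0,1)
Step 4: ant0:(0,1)->E->(0,2) | ant1:(0,1)->E->(0,2)
  grid max=3 at (0,2)
Step 5: ant0:(0,2)->W->(0,1) | ant1:(0,2)->W->(0,1)
  grid max=5 at (0,1)

(0,1) (0,1)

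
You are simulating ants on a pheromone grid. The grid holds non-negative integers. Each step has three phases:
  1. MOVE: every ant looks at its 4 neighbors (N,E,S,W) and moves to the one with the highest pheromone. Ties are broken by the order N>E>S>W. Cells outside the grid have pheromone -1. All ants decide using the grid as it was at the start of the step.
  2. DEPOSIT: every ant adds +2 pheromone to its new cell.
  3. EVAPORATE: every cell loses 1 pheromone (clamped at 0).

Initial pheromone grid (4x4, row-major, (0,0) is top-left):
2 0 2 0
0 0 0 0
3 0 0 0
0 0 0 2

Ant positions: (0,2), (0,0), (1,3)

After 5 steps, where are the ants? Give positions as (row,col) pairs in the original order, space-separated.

Step 1: ant0:(0,2)->E->(0,3) | ant1:(0,0)->E->(0,1) | ant2:(1,3)->N->(0,3)
  grid max=3 at (0,3)
Step 2: ant0:(0,3)->W->(0,2) | ant1:(0,1)->E->(0,2) | ant2:(0,3)->W->(0,2)
  grid max=6 at (0,2)
Step 3: ant0:(0,2)->E->(0,3) | ant1:(0,2)->E->(0,3) | ant2:(0,2)->E->(0,3)
  grid max=7 at (0,3)
Step 4: ant0:(0,3)->W->(0,2) | ant1:(0,3)->W->(0,2) | ant2:(0,3)->W->(0,2)
  grid max=10 at (0,2)
Step 5: ant0:(0,2)->E->(0,3) | ant1:(0,2)->E->(0,3) | ant2:(0,2)->E->(0,3)
  grid max=11 at (0,3)

(0,3) (0,3) (0,3)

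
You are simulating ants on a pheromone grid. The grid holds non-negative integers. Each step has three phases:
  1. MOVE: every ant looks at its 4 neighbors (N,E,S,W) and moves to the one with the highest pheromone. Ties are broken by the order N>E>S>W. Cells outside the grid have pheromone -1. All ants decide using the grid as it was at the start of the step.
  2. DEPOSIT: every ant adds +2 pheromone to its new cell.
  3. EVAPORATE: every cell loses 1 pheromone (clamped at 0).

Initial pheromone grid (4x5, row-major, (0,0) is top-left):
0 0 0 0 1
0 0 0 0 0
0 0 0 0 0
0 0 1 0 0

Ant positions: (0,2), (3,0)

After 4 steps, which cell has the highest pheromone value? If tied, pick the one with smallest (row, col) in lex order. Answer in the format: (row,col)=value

Answer: (0,1)=1

Derivation:
Step 1: ant0:(0,2)->E->(0,3) | ant1:(3,0)->N->(2,0)
  grid max=1 at (0,3)
Step 2: ant0:(0,3)->E->(0,4) | ant1:(2,0)->N->(1,0)
  grid max=1 at (0,4)
Step 3: ant0:(0,4)->S->(1,4) | ant1:(1,0)->N->(0,0)
  grid max=1 at (0,0)
Step 4: ant0:(1,4)->N->(0,4) | ant1:(0,0)->E->(0,1)
  grid max=1 at (0,1)
Final grid:
  0 1 0 0 1
  0 0 0 0 0
  0 0 0 0 0
  0 0 0 0 0
Max pheromone 1 at (0,1)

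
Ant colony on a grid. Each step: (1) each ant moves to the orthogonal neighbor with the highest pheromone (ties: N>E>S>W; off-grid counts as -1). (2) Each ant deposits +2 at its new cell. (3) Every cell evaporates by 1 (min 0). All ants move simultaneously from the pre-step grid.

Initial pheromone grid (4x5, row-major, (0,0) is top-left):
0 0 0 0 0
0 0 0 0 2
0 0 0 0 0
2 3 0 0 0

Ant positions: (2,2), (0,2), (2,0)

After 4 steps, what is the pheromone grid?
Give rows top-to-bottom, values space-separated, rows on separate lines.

After step 1: ants at (1,2),(0,3),(3,0)
  0 0 0 1 0
  0 0 1 0 1
  0 0 0 0 0
  3 2 0 0 0
After step 2: ants at (0,2),(0,4),(3,1)
  0 0 1 0 1
  0 0 0 0 0
  0 0 0 0 0
  2 3 0 0 0
After step 3: ants at (0,3),(1,4),(3,0)
  0 0 0 1 0
  0 0 0 0 1
  0 0 0 0 0
  3 2 0 0 0
After step 4: ants at (0,4),(0,4),(3,1)
  0 0 0 0 3
  0 0 0 0 0
  0 0 0 0 0
  2 3 0 0 0

0 0 0 0 3
0 0 0 0 0
0 0 0 0 0
2 3 0 0 0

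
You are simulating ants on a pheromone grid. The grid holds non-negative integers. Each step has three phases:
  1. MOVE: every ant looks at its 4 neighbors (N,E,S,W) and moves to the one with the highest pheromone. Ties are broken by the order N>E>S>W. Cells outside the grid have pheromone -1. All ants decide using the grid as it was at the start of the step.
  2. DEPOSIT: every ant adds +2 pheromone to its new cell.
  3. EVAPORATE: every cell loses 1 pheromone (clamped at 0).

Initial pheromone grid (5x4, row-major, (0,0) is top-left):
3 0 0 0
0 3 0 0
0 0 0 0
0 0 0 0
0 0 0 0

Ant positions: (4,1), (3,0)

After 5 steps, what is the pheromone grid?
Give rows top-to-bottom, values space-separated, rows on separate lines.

After step 1: ants at (3,1),(2,0)
  2 0 0 0
  0 2 0 0
  1 0 0 0
  0 1 0 0
  0 0 0 0
After step 2: ants at (2,1),(1,0)
  1 0 0 0
  1 1 0 0
  0 1 0 0
  0 0 0 0
  0 0 0 0
After step 3: ants at (1,1),(0,0)
  2 0 0 0
  0 2 0 0
  0 0 0 0
  0 0 0 0
  0 0 0 0
After step 4: ants at (0,1),(0,1)
  1 3 0 0
  0 1 0 0
  0 0 0 0
  0 0 0 0
  0 0 0 0
After step 5: ants at (1,1),(1,1)
  0 2 0 0
  0 4 0 0
  0 0 0 0
  0 0 0 0
  0 0 0 0

0 2 0 0
0 4 0 0
0 0 0 0
0 0 0 0
0 0 0 0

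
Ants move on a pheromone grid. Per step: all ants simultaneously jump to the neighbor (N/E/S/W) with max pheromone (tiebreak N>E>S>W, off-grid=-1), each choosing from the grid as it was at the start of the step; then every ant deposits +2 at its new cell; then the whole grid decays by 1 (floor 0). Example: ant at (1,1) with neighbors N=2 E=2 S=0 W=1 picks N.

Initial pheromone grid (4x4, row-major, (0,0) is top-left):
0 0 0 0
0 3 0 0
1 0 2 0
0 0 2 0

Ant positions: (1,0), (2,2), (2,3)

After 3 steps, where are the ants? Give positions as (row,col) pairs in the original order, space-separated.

Step 1: ant0:(1,0)->E->(1,1) | ant1:(2,2)->S->(3,2) | ant2:(2,3)->W->(2,2)
  grid max=4 at (1,1)
Step 2: ant0:(1,1)->N->(0,1) | ant1:(3,2)->N->(2,2) | ant2:(2,2)->S->(3,2)
  grid max=4 at (2,2)
Step 3: ant0:(0,1)->S->(1,1) | ant1:(2,2)->S->(3,2) | ant2:(3,2)->N->(2,2)
  grid max=5 at (2,2)

(1,1) (3,2) (2,2)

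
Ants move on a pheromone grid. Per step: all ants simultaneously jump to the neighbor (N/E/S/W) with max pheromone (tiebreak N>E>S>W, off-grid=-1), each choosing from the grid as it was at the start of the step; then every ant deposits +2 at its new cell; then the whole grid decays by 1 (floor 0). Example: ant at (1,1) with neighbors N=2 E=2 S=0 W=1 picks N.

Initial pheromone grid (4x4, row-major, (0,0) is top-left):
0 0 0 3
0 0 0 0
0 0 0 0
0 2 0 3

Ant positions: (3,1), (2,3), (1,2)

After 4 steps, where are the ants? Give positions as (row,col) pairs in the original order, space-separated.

Step 1: ant0:(3,1)->N->(2,1) | ant1:(2,3)->S->(3,3) | ant2:(1,2)->N->(0,2)
  grid max=4 at (3,3)
Step 2: ant0:(2,1)->S->(3,1) | ant1:(3,3)->N->(2,3) | ant2:(0,2)->E->(0,3)
  grid max=3 at (0,3)
Step 3: ant0:(3,1)->N->(2,1) | ant1:(2,3)->S->(3,3) | ant2:(0,3)->S->(1,3)
  grid max=4 at (3,3)
Step 4: ant0:(2,1)->S->(3,1) | ant1:(3,3)->N->(2,3) | ant2:(1,3)->N->(0,3)
  grid max=3 at (0,3)

(3,1) (2,3) (0,3)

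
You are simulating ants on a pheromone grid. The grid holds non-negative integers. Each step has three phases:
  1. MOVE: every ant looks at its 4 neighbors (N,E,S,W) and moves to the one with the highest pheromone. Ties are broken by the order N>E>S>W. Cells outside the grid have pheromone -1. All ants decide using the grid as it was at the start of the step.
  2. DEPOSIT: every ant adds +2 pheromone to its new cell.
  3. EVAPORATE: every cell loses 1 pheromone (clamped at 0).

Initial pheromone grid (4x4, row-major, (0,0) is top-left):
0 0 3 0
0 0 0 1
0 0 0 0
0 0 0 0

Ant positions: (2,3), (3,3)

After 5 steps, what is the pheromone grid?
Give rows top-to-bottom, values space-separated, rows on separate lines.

After step 1: ants at (1,3),(2,3)
  0 0 2 0
  0 0 0 2
  0 0 0 1
  0 0 0 0
After step 2: ants at (2,3),(1,3)
  0 0 1 0
  0 0 0 3
  0 0 0 2
  0 0 0 0
After step 3: ants at (1,3),(2,3)
  0 0 0 0
  0 0 0 4
  0 0 0 3
  0 0 0 0
After step 4: ants at (2,3),(1,3)
  0 0 0 0
  0 0 0 5
  0 0 0 4
  0 0 0 0
After step 5: ants at (1,3),(2,3)
  0 0 0 0
  0 0 0 6
  0 0 0 5
  0 0 0 0

0 0 0 0
0 0 0 6
0 0 0 5
0 0 0 0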